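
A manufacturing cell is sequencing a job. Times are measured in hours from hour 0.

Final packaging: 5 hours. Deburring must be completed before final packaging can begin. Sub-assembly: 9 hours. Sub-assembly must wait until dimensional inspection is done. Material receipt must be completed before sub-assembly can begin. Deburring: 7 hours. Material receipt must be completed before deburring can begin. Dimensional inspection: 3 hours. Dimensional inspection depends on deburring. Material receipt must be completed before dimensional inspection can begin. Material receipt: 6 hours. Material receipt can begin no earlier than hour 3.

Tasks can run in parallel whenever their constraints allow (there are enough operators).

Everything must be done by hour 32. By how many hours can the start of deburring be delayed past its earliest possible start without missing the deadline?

4

After its own release at hour 3, material receipt can start at hour 3 and finishes at hour 9.
Deburring waits on material receipt (finishes hour 9), so it starts at hour 9 and finishes at 9 + 7 = hour 16.

Working backward from the deadline:
To finish by hour 32, sub-assembly (duration 9) must start no later than hour 23.
Dimensional inspection must finish before sub-assembly (must start by hour 23). With a 3-hour duration, dimensional inspection must start by 23 − 3 = hour 20.
To finish by hour 32, final packaging (duration 5) must start no later than hour 27.
Deburring has several dependents: dimensional inspection (must start by hour 20); final packaging (must start by hour 27). The earliest of those limits is hour 20, so deburring must start by 20 − 7 = hour 13.
So deburring can start as early as hour 9 and as late as hour 13, giving 13 − 9 = 4 hours of slack.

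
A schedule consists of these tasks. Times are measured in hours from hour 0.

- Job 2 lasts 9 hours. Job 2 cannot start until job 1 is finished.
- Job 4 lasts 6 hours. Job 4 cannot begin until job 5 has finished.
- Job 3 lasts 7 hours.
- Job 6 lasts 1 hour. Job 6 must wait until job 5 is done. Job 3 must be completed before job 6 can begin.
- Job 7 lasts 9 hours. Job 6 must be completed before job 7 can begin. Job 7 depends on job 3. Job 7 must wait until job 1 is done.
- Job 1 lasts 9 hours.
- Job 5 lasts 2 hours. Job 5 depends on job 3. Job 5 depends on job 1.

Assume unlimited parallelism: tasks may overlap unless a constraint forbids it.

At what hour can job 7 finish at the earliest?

Job 3 has no prerequisites, so it starts at hour 0 and finishes at hour 7.
Job 1 can start immediately at hour 0; it finishes at hour 9.
Job 5 cannot start until job 3 (finishes hour 7); job 1 (finishes hour 9). The controlling bound is hour 9, so job 5 finishes at 9 + 2 = hour 11.
For job 6: job 5 (finishes hour 11); job 3 (finishes hour 7). Taking the maximum gives a start of hour 11, and it finishes at 11 + 1 = hour 12.
For job 7: job 6 (finishes hour 12); job 3 (finishes hour 7); job 1 (finishes hour 9). Taking the maximum gives a start of hour 12, and it finishes at 12 + 9 = hour 21.

21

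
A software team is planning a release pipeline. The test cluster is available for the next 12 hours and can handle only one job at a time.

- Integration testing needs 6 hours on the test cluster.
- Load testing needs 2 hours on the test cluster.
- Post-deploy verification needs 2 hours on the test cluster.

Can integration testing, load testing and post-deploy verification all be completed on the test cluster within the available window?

Running back to back, the jobs need 6 + 2 + 2 = 10 hours on the test cluster.
Since 10 ≤ 12, they fit within the window.

Yes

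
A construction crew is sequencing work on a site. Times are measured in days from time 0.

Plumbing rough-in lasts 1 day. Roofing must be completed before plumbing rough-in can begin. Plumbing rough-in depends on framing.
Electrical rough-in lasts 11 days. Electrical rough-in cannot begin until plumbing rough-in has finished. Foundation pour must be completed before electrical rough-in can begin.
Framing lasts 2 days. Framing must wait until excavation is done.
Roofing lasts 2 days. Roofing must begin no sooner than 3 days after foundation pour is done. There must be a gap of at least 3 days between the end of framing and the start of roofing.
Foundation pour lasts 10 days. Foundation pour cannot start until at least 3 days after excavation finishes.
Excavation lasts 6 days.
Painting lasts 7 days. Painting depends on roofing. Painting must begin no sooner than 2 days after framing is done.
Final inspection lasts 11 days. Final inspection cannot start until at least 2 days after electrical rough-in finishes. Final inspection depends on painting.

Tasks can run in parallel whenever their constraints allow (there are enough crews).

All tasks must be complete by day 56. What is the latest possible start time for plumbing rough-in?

31

Final inspection has no dependents, so it just needs to finish by day 56. Starting by 56 − 11 = day 45 achieves that.
Electrical rough-in feeds into final inspection (must start by day 45, minus 2-day gap → day 43); so electrical rough-in must finish by day 43 and therefore start by day 32.
Plumbing rough-in must finish before electrical rough-in (must start by day 32). With a 1-day duration, plumbing rough-in must start by 32 − 1 = day 31.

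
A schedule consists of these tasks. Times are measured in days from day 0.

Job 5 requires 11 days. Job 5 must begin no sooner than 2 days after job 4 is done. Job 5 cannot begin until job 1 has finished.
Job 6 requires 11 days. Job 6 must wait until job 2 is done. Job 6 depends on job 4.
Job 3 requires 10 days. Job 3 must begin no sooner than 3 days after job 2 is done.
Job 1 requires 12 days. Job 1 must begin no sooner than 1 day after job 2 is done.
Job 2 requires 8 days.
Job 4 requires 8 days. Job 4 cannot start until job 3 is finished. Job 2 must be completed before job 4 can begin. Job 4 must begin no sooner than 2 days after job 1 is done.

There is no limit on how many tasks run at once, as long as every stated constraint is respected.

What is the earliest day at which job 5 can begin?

33

Job 2 can start immediately at day 0; it finishes at day 8.
Job 3 waits on job 2 (finishes day 8, plus 3-day gap → day 11), so it starts at day 11 and finishes at 11 + 10 = day 21.
Job 1 cannot begin until job 2 (finishes day 8, plus 1-day gap → day 9). It runs from day 9 to 9 + 12 = day 21.
Job 4 has to wait for job 3 (finishes day 21); job 2 (finishes day 8); job 1 (finishes day 21, plus 2-day gap → day 23). The latest of these is day 23, so job 4 runs day 23 to 23 + 8 = day 31.
Job 5 waits on job 4 (finishes day 31, plus 2-day gap → day 33); job 1 (finishes day 21). The latest of these is day 33, which is the earliest job 5 can start.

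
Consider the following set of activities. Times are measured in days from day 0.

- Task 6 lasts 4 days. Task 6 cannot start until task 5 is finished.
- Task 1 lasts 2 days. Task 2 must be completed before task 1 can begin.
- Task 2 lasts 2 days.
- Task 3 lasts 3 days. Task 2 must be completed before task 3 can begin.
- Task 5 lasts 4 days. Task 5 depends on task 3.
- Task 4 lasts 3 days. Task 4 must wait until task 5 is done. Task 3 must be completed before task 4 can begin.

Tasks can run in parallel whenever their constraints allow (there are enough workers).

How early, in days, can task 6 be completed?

13

Nothing blocks task 2, so it runs from day 0 to day 2.
After task 2 (finishes day 2), task 3 can start at day 2 and finishes at day 5.
After task 3 (finishes day 5), task 5 can start at day 5 and finishes at day 9.
After task 5 (finishes day 9), task 6 can start at day 9 and finishes at day 13.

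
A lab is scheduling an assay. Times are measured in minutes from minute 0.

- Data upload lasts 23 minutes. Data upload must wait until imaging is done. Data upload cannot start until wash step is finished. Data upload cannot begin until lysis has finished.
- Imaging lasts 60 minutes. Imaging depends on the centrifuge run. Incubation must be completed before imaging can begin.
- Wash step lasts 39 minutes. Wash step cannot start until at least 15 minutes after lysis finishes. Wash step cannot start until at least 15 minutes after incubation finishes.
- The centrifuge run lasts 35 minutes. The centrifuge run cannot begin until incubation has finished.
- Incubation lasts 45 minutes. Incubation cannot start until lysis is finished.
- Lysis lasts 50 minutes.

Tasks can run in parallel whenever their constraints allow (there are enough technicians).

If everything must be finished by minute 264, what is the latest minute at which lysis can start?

To finish by minute 264, data upload (duration 23) must start no later than minute 241.
Imaging has to be done before data upload (must start by minute 241). That means finishing by minute 241, i.e. starting by 241 − 60 = minute 181.
The centrifuge run must finish before imaging (must start by minute 181). With a 35-minute duration, the centrifuge run must start by 181 − 35 = minute 146.
Wash step feeds into data upload (must start by minute 241); so wash step must finish by minute 241 and therefore start by minute 202.
For incubation: the centrifuge run (must start by minute 146); wash step (must start by minute 202, minus 15-minute gap → minute 187); imaging (must start by minute 181). The most restrictive is minute 146; with a 45-minute duration, incubation must start by minute 101.
Lysis must finish in time for incubation (must start by minute 101); wash step (must start by minute 202, minus 15-minute gap → minute 187); data upload (must start by minute 241). The tightest is minute 101, so lysis must start by 101 − 50 = minute 51.

51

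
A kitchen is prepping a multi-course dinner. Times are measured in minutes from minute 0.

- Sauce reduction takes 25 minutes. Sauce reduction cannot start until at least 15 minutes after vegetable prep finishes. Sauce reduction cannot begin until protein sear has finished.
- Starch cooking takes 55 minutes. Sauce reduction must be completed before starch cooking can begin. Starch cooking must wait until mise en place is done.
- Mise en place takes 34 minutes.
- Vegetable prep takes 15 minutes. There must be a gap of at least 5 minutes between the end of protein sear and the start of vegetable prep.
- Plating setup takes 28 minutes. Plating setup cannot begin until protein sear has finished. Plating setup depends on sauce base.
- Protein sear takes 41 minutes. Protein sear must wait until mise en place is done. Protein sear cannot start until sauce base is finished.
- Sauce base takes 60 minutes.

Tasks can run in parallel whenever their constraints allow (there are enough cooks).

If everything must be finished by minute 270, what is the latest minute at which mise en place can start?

80

Nothing follows starch cooking; the deadline of minute 270 is its only limit. It must start by 270 − 55 = minute 215.
Sauce reduction feeds into starch cooking (must start by minute 215); so sauce reduction must finish by minute 215 and therefore start by minute 190.
Vegetable prep must finish before sauce reduction (must start by minute 190, minus 15-minute gap → minute 175). With a 15-minute duration, vegetable prep must start by 175 − 15 = minute 160.
Nothing follows plating setup; the deadline of minute 270 is its only limit. It must start by 270 − 28 = minute 242.
Protein sear has several dependents: vegetable prep (must start by minute 160, minus 5-minute gap → minute 155); sauce reduction (must start by minute 190); plating setup (must start by minute 242). The earliest of those limits is minute 155, so protein sear must start by 155 − 41 = minute 114.
For mise en place: protein sear (must start by minute 114); starch cooking (must start by minute 215). The most restrictive is minute 114; with a 34-minute duration, mise en place must start by minute 80.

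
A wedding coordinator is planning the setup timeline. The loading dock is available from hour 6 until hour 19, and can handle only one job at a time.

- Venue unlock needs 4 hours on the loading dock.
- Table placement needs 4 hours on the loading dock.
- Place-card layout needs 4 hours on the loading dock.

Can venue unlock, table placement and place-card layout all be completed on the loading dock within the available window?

Yes

The loading dock window is 19 − 6 = 13 hours.
Running back to back, the jobs need 4 + 4 + 4 = 12 hours on the loading dock.
Since 12 ≤ 13, they fit within the window.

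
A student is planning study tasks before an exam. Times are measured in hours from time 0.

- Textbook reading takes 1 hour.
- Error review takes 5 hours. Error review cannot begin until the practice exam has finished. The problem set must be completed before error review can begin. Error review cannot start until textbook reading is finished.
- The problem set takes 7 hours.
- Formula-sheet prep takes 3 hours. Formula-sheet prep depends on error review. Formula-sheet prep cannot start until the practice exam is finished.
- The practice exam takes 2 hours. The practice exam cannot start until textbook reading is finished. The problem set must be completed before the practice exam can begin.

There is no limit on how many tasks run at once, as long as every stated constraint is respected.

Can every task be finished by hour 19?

Yes

Nothing blocks the problem set, so it runs from hour 0 to hour 7.
Textbook reading can start immediately at hour 0; it finishes at hour 1.
The practice exam has to wait for textbook reading (finishes hour 1); the problem set (finishes hour 7). The latest of these is hour 7, so the practice exam runs hour 7 to 7 + 2 = hour 9.
Error review needs all of the practice exam (finishes hour 9); the problem set (finishes hour 7); textbook reading (finishes hour 1). That puts its earliest start at hour 9; it finishes at 9 + 5 = hour 14.
Formula-sheet prep needs all of error review (finishes hour 14); the practice exam (finishes hour 9). That puts its earliest start at hour 14; it finishes at 14 + 3 = hour 17.
Every task is finished by hour 17, which is no later than the deadline of 19, so the schedule is feasible.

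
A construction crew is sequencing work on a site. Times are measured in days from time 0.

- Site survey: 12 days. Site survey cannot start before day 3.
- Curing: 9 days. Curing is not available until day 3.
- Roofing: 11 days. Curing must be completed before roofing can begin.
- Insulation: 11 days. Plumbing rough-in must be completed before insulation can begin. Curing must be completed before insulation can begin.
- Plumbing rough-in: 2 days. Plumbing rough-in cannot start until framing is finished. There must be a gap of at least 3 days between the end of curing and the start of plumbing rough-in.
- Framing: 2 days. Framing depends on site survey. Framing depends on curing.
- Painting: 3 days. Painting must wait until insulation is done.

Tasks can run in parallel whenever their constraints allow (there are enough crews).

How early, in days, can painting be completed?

Curing waits on its own release at day 3, so it starts at day 3 and finishes at 3 + 9 = day 12.
Site survey waits on its own release at day 3, so it starts at day 3 and finishes at 3 + 12 = day 15.
Framing needs all of site survey (finishes day 15); curing (finishes day 12). That puts its earliest start at day 15; it finishes at 15 + 2 = day 17.
Plumbing rough-in needs all of framing (finishes day 17); curing (finishes day 12, plus 3-day gap → day 15). That puts its earliest start at day 17; it finishes at 17 + 2 = day 19.
Insulation cannot start until plumbing rough-in (finishes day 19); curing (finishes day 12). The controlling bound is day 19, so insulation finishes at 19 + 11 = day 30.
Painting waits on insulation (finishes day 30), so it starts at day 30 and finishes at 30 + 3 = day 33.

33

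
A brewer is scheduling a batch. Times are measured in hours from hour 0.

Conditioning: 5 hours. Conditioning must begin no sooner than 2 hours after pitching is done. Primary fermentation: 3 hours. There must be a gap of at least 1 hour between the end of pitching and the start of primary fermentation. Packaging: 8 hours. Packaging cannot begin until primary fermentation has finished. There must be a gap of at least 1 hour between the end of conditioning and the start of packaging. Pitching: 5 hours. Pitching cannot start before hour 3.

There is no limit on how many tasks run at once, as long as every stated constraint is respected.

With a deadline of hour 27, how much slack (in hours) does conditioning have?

3

After its own release at hour 3, pitching can start at hour 3 and finishes at hour 8.
After pitching (finishes hour 8, plus 2-hour gap → hour 10), conditioning can start at hour 10 and finishes at hour 15.

Working backward from the deadline:
Nothing follows packaging; the deadline of hour 27 is its only limit. It must start by 27 − 8 = hour 19.
Conditioning has to be done before packaging (must start by hour 19, minus 1-hour gap → hour 18). That means finishing by hour 18, i.e. starting by 18 − 5 = hour 13.
So conditioning can start as early as hour 10 and as late as hour 13, giving 13 − 10 = 3 hours of slack.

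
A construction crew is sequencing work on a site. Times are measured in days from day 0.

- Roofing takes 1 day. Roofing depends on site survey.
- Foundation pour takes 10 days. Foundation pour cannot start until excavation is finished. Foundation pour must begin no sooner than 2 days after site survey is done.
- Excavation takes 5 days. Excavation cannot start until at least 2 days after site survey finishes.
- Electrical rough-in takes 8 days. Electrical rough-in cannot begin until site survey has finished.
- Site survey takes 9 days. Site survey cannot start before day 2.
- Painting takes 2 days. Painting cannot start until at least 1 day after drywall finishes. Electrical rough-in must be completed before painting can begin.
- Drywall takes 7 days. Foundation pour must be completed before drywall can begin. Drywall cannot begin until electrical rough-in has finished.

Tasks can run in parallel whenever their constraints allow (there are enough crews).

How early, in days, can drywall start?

28

Site survey waits on its own release at day 2, so it starts at day 2 and finishes at 2 + 9 = day 11.
Electrical rough-in cannot begin until site survey (finishes day 11). It runs from day 11 to 11 + 8 = day 19.
Excavation waits on site survey (finishes day 11, plus 2-day gap → day 13), so it starts at day 13 and finishes at 13 + 5 = day 18.
Foundation pour cannot start until excavation (finishes day 18); site survey (finishes day 11, plus 2-day gap → day 13). The controlling bound is day 18, so foundation pour finishes at 18 + 10 = day 28.
Drywall waits on foundation pour (finishes day 28); electrical rough-in (finishes day 19). The latest of these is day 28, which is the earliest drywall can start.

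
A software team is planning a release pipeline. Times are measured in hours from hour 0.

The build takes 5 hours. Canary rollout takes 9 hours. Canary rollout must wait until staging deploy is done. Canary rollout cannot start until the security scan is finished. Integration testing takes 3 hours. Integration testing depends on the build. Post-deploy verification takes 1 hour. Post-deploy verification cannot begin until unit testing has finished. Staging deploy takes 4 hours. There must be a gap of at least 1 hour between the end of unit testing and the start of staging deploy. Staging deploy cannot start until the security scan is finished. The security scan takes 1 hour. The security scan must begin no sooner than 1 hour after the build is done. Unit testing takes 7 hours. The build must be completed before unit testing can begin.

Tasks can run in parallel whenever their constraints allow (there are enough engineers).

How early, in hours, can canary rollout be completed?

26

The build can start immediately at hour 0; it finishes at hour 5.
The security scan cannot begin until the build (finishes hour 5, plus 1-hour gap → hour 6). It runs from hour 6 to 6 + 1 = hour 7.
Unit testing waits on the build (finishes hour 5), so it starts at hour 5 and finishes at 5 + 7 = hour 12.
Staging deploy cannot start until unit testing (finishes hour 12, plus 1-hour gap → hour 13); the security scan (finishes hour 7). The controlling bound is hour 13, so staging deploy finishes at 13 + 4 = hour 17.
Canary rollout cannot start until staging deploy (finishes hour 17); the security scan (finishes hour 7). The controlling bound is hour 17, so canary rollout finishes at 17 + 9 = hour 26.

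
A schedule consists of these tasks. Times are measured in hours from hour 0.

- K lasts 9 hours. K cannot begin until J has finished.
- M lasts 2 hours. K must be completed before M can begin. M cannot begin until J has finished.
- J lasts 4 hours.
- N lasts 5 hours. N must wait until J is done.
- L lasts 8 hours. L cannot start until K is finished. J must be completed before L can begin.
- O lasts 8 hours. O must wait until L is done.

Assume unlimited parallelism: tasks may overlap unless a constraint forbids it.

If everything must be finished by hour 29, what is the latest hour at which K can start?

O must finish by hour 29; it takes 8 hours, so it must start by 29 − 8 = hour 21.
L feeds into O (must start by hour 21); so L must finish by hour 21 and therefore start by hour 13.
Nothing follows M; the deadline of hour 29 is its only limit. It must start by 29 − 2 = hour 27.
For K: L (must start by hour 13); M (must start by hour 27). The most restrictive is hour 13; with a 9-hour duration, K must start by hour 4.

4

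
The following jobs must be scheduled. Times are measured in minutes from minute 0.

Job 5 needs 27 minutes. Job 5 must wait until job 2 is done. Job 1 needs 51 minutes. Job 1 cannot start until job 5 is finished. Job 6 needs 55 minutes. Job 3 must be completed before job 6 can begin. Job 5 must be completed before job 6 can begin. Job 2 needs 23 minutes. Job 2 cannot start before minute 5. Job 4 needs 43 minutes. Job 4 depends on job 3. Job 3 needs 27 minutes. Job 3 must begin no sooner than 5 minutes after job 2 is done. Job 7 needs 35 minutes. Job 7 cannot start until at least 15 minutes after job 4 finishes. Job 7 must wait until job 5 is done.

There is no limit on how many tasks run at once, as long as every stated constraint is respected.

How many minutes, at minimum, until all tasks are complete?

Job 2 cannot begin until its own release at minute 5. It runs from minute 5 to 5 + 23 = minute 28.
Job 5 waits on job 2 (finishes minute 28), so it starts at minute 28 and finishes at 28 + 27 = minute 55.
Job 1 waits on job 5 (finishes minute 55), so it starts at minute 55 and finishes at 55 + 51 = minute 106.
After job 2 (finishes minute 28, plus 5-minute gap → minute 33), job 3 can start at minute 33 and finishes at minute 60.
Job 6 cannot start until job 3 (finishes minute 60); job 5 (finishes minute 55). The controlling bound is minute 60, so job 6 finishes at 60 + 55 = minute 115.
Job 4 waits on job 3 (finishes minute 60), so it starts at minute 60 and finishes at 60 + 43 = minute 103.
For job 7: job 4 (finishes minute 103, plus 15-minute gap → minute 118); job 5 (finishes minute 55). Taking the maximum gives a start of minute 118, and it finishes at 118 + 35 = minute 153.
All tasks are finished once the last one completes. Finish times: Job 1 at 106, Job 2 at 28, Job 3 at 60, Job 4 at 103, Job 5 at 55, Job 6 at 115, Job 7 at 153. The latest is minute 153.

153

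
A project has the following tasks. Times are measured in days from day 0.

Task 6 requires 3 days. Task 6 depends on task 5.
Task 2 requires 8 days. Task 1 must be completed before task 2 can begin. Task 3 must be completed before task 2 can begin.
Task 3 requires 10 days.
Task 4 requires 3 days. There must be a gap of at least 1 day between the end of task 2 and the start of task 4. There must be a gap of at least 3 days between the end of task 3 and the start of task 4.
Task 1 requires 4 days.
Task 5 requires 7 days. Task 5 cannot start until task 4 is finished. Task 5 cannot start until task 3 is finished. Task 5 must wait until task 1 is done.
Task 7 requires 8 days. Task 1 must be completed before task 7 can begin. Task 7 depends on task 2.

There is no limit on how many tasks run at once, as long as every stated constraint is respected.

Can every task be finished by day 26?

Nothing blocks task 3, so it runs from day 0 to day 10.
Nothing blocks task 1, so it runs from day 0 to day 4.
For task 2: task 1 (finishes day 4); task 3 (finishes day 10). Taking the maximum gives a start of day 10, and it finishes at 10 + 8 = day 18.
Task 7 cannot start until task 1 (finishes day 4); task 2 (finishes day 18). The controlling bound is day 18, so task 7 finishes at 18 + 8 = day 26.
Task 4 cannot start until task 2 (finishes day 18, plus 1-day gap → day 19); task 3 (finishes day 10, plus 3-day gap → day 13). The controlling bound is day 19, so task 4 finishes at 19 + 3 = day 22.
Task 5 cannot start until task 4 (finishes day 22); task 3 (finishes day 10); task 1 (finishes day 4). The controlling bound is day 22, so task 5 finishes at 22 + 7 = day 29.
Task 6 waits on task 5 (finishes day 29), so it starts at day 29 and finishes at 29 + 3 = day 32.
The earliest everything can be done is day 32, which is after the deadline of 26, so it is not possible.

No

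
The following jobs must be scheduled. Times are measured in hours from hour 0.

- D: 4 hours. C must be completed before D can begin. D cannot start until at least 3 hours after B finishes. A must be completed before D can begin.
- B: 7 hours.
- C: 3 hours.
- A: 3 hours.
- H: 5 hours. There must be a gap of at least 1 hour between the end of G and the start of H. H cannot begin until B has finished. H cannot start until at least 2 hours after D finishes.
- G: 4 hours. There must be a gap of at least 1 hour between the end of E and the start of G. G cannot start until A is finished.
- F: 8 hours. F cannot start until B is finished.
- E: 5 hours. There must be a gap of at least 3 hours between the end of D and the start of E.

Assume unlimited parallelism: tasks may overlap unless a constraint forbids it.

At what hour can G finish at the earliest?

Nothing blocks C, so it runs from hour 0 to hour 3.
B has no prerequisites, so it starts at hour 0 and finishes at hour 7.
A has no prerequisites, so it starts at hour 0 and finishes at hour 3.
D has to wait for C (finishes hour 3); B (finishes hour 7, plus 3-hour gap → hour 10); A (finishes hour 3). The latest of these is hour 10, so D runs hour 10 to 10 + 4 = hour 14.
After D (finishes hour 14, plus 3-hour gap → hour 17), E can start at hour 17 and finishes at hour 22.
G has to wait for E (finishes hour 22, plus 1-hour gap → hour 23); A (finishes hour 3). The latest of these is hour 23, so G runs hour 23 to 23 + 4 = hour 27.

27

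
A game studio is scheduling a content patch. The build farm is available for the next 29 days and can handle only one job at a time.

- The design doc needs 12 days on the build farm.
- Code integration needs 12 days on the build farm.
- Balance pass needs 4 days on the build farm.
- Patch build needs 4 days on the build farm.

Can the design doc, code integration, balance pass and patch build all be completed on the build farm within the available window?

No

Running back to back, the jobs need 12 + 12 + 4 + 4 = 32 days on the build farm.
Since 32 > 29, they cannot all fit.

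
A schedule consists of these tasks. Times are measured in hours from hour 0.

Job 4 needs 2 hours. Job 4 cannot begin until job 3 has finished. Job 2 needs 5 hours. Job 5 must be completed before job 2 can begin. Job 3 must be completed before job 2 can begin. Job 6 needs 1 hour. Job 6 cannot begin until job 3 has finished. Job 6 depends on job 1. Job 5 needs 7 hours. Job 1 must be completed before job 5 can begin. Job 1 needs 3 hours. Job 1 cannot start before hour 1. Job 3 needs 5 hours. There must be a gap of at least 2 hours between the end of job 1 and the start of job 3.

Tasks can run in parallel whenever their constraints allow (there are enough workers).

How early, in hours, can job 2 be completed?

After its own release at hour 1, job 1 can start at hour 1 and finishes at hour 4.
After job 1 (finishes hour 4), job 5 can start at hour 4 and finishes at hour 11.
Job 3 cannot begin until job 1 (finishes hour 4, plus 2-hour gap → hour 6). It runs from hour 6 to 6 + 5 = hour 11.
Job 2 needs all of job 5 (finishes hour 11); job 3 (finishes hour 11). That puts its earliest start at hour 11; it finishes at 11 + 5 = hour 16.

16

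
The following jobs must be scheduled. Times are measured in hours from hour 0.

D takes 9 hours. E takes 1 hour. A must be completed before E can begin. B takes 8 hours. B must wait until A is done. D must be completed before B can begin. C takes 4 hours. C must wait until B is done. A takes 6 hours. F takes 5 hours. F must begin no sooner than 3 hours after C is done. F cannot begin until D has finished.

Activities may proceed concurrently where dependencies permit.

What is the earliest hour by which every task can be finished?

Nothing blocks D, so it runs from hour 0 to hour 9.
A can start immediately at hour 0; it finishes at hour 6.
E waits on A (finishes hour 6), so it starts at hour 6 and finishes at 6 + 1 = hour 7.
B cannot start until A (finishes hour 6); D (finishes hour 9). The controlling bound is hour 9, so B finishes at 9 + 8 = hour 17.
C cannot begin until B (finishes hour 17). It runs from hour 17 to 17 + 4 = hour 21.
F needs all of C (finishes hour 21, plus 3-hour gap → hour 24); D (finishes hour 9). That puts its earliest start at hour 24; it finishes at 24 + 5 = hour 29.
All tasks are finished once the last one completes. Finish times: A at 6, B at 17, C at 21, D at 9, E at 7, F at 29. The latest is hour 29.

29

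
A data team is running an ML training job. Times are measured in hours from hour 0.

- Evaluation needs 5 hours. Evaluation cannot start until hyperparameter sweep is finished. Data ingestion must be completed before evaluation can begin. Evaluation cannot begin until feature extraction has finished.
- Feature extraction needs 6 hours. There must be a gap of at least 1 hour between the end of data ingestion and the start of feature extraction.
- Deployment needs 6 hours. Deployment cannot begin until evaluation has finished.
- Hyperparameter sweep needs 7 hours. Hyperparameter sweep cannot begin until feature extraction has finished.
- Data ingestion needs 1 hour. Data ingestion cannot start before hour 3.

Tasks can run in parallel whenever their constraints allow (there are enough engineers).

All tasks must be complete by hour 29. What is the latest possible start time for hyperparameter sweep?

11

To finish by hour 29, deployment (duration 6) must start no later than hour 23.
Since deployment (must start by hour 23) depends on it, evaluation must finish by hour 23. Backing off its 5-hour duration gives a latest start of hour 18.
Hyperparameter sweep must finish before evaluation (must start by hour 18). With a 7-hour duration, hyperparameter sweep must start by 18 − 7 = hour 11.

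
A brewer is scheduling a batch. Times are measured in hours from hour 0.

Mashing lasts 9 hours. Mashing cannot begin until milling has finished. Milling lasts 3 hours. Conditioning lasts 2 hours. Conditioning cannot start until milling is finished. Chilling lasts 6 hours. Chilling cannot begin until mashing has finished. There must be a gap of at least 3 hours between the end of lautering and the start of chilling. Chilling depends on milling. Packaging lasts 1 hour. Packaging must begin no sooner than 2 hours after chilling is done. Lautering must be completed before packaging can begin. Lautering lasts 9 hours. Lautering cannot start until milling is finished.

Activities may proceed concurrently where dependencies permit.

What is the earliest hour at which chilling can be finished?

Nothing blocks milling, so it runs from hour 0 to hour 3.
Lautering waits on milling (finishes hour 3), so it starts at hour 3 and finishes at 3 + 9 = hour 12.
Mashing cannot begin until milling (finishes hour 3). It runs from hour 3 to 3 + 9 = hour 12.
Chilling cannot start until mashing (finishes hour 12); lautering (finishes hour 12, plus 3-hour gap → hour 15); milling (finishes hour 3). The controlling bound is hour 15, so chilling finishes at 15 + 6 = hour 21.

21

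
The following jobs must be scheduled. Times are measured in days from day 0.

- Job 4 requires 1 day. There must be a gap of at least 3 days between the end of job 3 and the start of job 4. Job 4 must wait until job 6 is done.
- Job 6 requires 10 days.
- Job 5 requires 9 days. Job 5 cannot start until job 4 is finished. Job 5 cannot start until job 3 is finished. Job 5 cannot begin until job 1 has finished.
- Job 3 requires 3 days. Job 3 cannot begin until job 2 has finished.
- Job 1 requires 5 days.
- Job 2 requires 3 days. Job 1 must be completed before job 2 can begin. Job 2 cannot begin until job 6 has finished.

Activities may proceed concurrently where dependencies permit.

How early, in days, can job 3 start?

Job 6 has no prerequisites, so it starts at day 0 and finishes at day 10.
Job 1 has no prerequisites, so it starts at day 0 and finishes at day 5.
Job 2 cannot start until job 1 (finishes day 5); job 6 (finishes day 10). The controlling bound is day 10, so job 2 finishes at 10 + 3 = day 13.
Job 3 waits on job 2 (finishes day 13), so the earliest it can start is day 13.

13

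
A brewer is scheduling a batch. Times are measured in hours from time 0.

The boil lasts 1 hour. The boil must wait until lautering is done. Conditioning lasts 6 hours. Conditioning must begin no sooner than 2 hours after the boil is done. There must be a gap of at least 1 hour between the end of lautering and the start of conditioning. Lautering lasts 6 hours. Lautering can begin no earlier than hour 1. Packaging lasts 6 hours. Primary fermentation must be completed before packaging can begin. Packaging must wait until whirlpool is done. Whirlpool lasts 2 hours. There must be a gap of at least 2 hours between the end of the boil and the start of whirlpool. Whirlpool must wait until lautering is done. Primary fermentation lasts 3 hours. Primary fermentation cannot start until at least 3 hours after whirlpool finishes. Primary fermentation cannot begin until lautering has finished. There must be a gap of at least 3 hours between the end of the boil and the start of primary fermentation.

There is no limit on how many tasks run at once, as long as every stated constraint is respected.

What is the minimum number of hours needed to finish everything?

24

After its own release at hour 1, lautering can start at hour 1 and finishes at hour 7.
The boil cannot begin until lautering (finishes hour 7). It runs from hour 7 to 7 + 1 = hour 8.
Conditioning has to wait for the boil (finishes hour 8, plus 2-hour gap → hour 10); lautering (finishes hour 7, plus 1-hour gap → hour 8). The latest of these is hour 10, so conditioning runs hour 10 to 10 + 6 = hour 16.
Whirlpool cannot start until the boil (finishes hour 8, plus 2-hour gap → hour 10); lautering (finishes hour 7). The controlling bound is hour 10, so whirlpool finishes at 10 + 2 = hour 12.
Primary fermentation has to wait for whirlpool (finishes hour 12, plus 3-hour gap → hour 15); lautering (finishes hour 7); the boil (finishes hour 8, plus 3-hour gap → hour 11). The latest of these is hour 15, so primary fermentation runs hour 15 to 15 + 3 = hour 18.
Packaging needs all of primary fermentation (finishes hour 18); whirlpool (finishes hour 12). That puts its earliest start at hour 18; it finishes at 18 + 6 = hour 24.
All tasks are finished once the last one completes. Finish times: Lautering at 7, The boil at 8, Whirlpool at 12, Primary fermentation at 18, Conditioning at 16, Packaging at 24. The latest is hour 24.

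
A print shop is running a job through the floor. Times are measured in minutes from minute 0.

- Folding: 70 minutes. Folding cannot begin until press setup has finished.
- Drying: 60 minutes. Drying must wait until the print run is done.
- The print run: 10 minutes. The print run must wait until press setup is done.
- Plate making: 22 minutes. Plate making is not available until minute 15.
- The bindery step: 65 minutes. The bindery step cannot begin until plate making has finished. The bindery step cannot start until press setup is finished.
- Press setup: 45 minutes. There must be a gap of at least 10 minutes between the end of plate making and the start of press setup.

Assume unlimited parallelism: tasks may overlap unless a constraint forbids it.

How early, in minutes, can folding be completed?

162

After its own release at minute 15, plate making can start at minute 15 and finishes at minute 37.
Press setup cannot begin until plate making (finishes minute 37, plus 10-minute gap → minute 47). It runs from minute 47 to 47 + 45 = minute 92.
Folding cannot begin until press setup (finishes minute 92). It runs from minute 92 to 92 + 70 = minute 162.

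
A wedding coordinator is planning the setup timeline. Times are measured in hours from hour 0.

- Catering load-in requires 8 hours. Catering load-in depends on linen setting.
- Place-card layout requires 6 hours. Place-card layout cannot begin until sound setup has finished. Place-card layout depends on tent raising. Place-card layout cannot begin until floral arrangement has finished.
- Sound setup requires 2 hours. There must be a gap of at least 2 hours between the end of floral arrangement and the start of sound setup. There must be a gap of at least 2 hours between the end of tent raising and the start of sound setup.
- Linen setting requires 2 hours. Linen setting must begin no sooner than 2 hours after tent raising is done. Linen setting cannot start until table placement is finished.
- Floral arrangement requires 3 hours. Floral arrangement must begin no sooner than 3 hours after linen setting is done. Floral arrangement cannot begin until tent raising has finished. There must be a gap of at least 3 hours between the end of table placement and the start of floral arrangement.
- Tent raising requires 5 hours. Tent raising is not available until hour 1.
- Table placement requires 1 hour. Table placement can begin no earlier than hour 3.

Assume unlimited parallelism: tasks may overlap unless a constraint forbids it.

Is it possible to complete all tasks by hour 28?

Yes

Table placement cannot begin until its own release at hour 3. It runs from hour 3 to 3 + 1 = hour 4.
Tent raising waits on its own release at hour 1, so it starts at hour 1 and finishes at 1 + 5 = hour 6.
Linen setting has to wait for tent raising (finishes hour 6, plus 2-hour gap → hour 8); table placement (finishes hour 4). The latest of these is hour 8, so linen setting runs hour 8 to 8 + 2 = hour 10.
After linen setting (finishes hour 10), catering load-in can start at hour 10 and finishes at hour 18.
Floral arrangement needs all of linen setting (finishes hour 10, plus 3-hour gap → hour 13); tent raising (finishes hour 6); table placement (finishes hour 4, plus 3-hour gap → hour 7). That puts its earliest start at hour 13; it finishes at 13 + 3 = hour 16.
Sound setup needs all of floral arrangement (finishes hour 16, plus 2-hour gap → hour 18); tent raising (finishes hour 6, plus 2-hour gap → hour 8). That puts its earliest start at hour 18; it finishes at 18 + 2 = hour 20.
Place-card layout needs all of sound setup (finishes hour 20); tent raising (finishes hour 6); floral arrangement (finishes hour 16). That puts its earliest start at hour 20; it finishes at 20 + 6 = hour 26.
Every task is finished by hour 26, which is no later than the deadline of 28, so the schedule is feasible.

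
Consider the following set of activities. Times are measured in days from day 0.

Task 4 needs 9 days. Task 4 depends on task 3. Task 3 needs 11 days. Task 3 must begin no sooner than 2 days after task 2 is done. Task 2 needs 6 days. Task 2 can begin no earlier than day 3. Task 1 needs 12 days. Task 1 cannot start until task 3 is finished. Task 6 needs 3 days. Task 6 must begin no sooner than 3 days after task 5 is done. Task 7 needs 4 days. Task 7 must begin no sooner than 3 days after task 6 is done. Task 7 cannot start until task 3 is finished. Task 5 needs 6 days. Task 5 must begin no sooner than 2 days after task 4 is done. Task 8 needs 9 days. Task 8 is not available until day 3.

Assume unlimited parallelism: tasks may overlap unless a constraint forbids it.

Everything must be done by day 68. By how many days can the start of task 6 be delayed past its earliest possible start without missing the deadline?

16

After its own release at day 3, task 2 can start at day 3 and finishes at day 9.
Task 3 waits on task 2 (finishes day 9, plus 2-day gap → day 11), so it starts at day 11 and finishes at 11 + 11 = day 22.
After task 3 (finishes day 22), task 4 can start at day 22 and finishes at day 31.
Task 5 waits on task 4 (finishes day 31, plus 2-day gap → day 33), so it starts at day 33 and finishes at 33 + 6 = day 39.
Task 6 waits on task 5 (finishes day 39, plus 3-day gap → day 42), so it starts at day 42 and finishes at 42 + 3 = day 45.

Working backward from the deadline:
Task 7 has no dependents, so it just needs to finish by day 68. Starting by 68 − 4 = day 64 achieves that.
Since task 7 (must start by day 64, minus 3-day gap → day 61) depends on it, task 6 must finish by day 61. Backing off its 3-day duration gives a latest start of day 58.
So task 6 can start as early as day 42 and as late as day 58, giving 58 − 42 = 16 days of slack.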